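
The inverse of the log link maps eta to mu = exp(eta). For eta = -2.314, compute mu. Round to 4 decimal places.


mu = exp(eta) = exp(-2.314).
= 0.0989.

0.0989


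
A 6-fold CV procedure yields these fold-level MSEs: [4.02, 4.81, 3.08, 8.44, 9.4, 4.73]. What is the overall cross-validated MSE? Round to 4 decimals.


Total MSE across folds = 34.4800.
CV-MSE = 34.4800/6 = 5.7467.

5.7467


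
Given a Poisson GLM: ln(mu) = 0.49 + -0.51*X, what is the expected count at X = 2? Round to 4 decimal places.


Linear predictor: eta = 0.49 + (-0.51)(2) = -0.5300.
Expected count: mu = exp(-0.5300) = 0.5886.

0.5886


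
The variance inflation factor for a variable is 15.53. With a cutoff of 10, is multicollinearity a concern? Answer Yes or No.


The threshold is 10.
VIF = 15.53 is >= 10.
Multicollinearity indication: Yes.

Yes


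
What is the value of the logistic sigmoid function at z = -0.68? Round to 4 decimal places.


Compute exp(0.6800) = 1.9739.
Sigmoid = 1 / (1 + 1.9739) = 1 / 2.9739 = 0.3363.

0.3363


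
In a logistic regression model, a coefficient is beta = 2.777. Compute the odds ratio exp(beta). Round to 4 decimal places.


The odds ratio is computed as:
OR = e^(2.777) = 16.0707.

16.0707


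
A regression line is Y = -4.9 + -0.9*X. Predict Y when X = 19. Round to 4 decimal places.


Plug X = 19 into Y = -4.9 + -0.9*X:
Y = -4.9 + -17.1000 = -22.0000.

-22.0000


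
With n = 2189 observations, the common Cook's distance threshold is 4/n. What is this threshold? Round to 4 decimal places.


Using the rule of thumb:
Threshold = 4 / 2189 = 0.0018.

0.0018


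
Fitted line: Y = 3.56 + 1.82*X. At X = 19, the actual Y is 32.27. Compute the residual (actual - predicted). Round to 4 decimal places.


Predicted = 3.56 + 1.82 * 19 = 38.1400.
Residual = 32.27 - 38.1400 = -5.8700.

-5.8700


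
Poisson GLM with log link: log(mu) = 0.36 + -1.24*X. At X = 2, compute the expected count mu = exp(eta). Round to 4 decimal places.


Compute eta = 0.36 + -1.24 * 2 = -2.1200.
Apply inverse link: mu = e^-2.1200 = 0.1200.

0.1200


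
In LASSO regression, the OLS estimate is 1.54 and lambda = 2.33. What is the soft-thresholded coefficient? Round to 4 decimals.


|beta_OLS| = 1.54.
lambda = 2.33.
Since |beta| <= lambda, the coefficient is set to 0.
Result = 0.0000.

0.0000


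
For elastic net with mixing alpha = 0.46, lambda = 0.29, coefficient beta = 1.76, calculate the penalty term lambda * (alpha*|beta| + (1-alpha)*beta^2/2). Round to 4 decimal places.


L1 component = 0.46 * |1.76| = 0.8096.
L2 component = 0.54 * 1.76^2 / 2 = 0.8364.
Penalty = 0.29 * (0.8096 + 0.8364) = 0.29 * 1.6460 = 0.4773.

0.4773


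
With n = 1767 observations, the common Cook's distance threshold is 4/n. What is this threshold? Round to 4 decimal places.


Using the rule of thumb:
Threshold = 4 / 1767 = 0.0023.

0.0023


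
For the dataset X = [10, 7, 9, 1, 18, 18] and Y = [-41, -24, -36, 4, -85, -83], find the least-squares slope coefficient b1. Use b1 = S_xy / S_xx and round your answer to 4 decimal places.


Calculate xbar = 10.5000, ybar = -44.1667.
S_xx = 217.5000, S_xy = -1139.5000.
Using b1 = S_xy / S_xx = -1139.5000 / 217.5000, we get b1 = -5.2391.

-5.2391


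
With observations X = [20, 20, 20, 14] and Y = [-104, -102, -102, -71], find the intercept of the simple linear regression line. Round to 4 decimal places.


The slope is b1 = -5.2778.
Sample means are xbar = 18.5000 and ybar = -94.7500.
Intercept: b0 = -94.7500 - (-5.2778)(18.5000) = 2.8889.

2.8889


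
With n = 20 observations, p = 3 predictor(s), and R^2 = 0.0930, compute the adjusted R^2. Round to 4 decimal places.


Adjusted R^2 = 1 - (1 - R^2) * (n-1)/(n-p-1).
(1 - R^2) = 0.9070.
(n-1)/(n-p-1) = 19/16.
(1 - R^2) * (n-1) = 0.9070 * 19 = 17.2330.
Divide by (n-p-1): 17.2330 / 16 = 1.0771.
Adj R^2 = 1 - 1.0771 = -0.0771.

-0.0771


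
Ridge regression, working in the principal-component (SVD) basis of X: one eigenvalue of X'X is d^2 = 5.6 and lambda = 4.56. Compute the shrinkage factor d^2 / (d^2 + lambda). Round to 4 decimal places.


d^2 + lambda = 5.6 + 4.56 = 10.1600.
Shrinkage factor = 5.6/10.1600 = 0.5512.

0.5512


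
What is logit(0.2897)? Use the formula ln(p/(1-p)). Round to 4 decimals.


The odds are p/(1-p) = 0.2897 / 0.7103 = 0.4079.
logit(p) = ln(0.4079) = -0.8968.

-0.8968


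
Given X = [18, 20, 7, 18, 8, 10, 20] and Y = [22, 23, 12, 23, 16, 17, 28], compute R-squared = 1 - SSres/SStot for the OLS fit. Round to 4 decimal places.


The fitted line is Y = 7.5659 + 0.8717*X.
SSres = 20.0736, SStot = 174.8571.
R^2 = 1 - SSres/SStot = 0.8852.

0.8852


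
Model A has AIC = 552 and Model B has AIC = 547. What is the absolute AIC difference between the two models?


Absolute difference = |552 - 547| = 5.
The model with lower AIC (B) is preferred.

5


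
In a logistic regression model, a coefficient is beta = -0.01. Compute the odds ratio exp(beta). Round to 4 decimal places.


Odds ratio = exp(beta) = exp(-0.01).
= 0.9900.

0.9900


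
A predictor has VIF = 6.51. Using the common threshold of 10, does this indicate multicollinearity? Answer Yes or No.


The threshold is 10.
VIF = 6.51 is < 10.
Multicollinearity indication: No.

No


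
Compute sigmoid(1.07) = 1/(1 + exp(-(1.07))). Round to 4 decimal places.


exp(-1.0700) = 0.3430.
1 + exp(-z) = 1.3430.
sigmoid = 1/1.3430 = 0.7446.

0.7446


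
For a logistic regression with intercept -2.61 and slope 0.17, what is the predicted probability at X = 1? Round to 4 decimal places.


Linear predictor: z = -2.61 + 0.17 * 1 = -2.4400.
P = 1/(1 + exp(2.4400)) = 1/(1 + 11.4730) = 0.0802.

0.0802


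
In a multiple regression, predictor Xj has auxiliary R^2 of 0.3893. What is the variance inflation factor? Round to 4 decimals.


VIF = 1 / (1 - 0.3893).
= 1 / 0.6107 = 1.6375.

1.6375


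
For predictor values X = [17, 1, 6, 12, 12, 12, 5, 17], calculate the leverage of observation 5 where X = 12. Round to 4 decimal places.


n = 8, xbar = 10.2500.
SXX = sum((xi - xbar)^2) = 231.5000.
h = 1/8 + (12 - 10.2500)^2 / 231.5000 = 0.1382.

0.1382


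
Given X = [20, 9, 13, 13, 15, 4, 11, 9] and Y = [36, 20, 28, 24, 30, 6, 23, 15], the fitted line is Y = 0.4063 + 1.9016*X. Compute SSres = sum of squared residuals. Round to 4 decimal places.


Compute predicted values, then residuals = yi - yhat_i.
Residuals: [-2.4383, 2.4793, 2.8729, -1.1271, 1.0697, -2.0127, 1.6761, -2.5207].
SSres = sum(residual^2) = 35.9746.

35.9746


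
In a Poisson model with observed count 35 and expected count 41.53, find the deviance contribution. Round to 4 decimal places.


y/mu = 35/41.53 = 0.842764 (approx.), and ln(35/41.53) = -0.171068.
y * ln(y/mu) = 35 * -0.171068 = -5.987380.
y - mu = -6.53.
D = 2 * (-5.987380 - -6.53) = 1.085240, which rounds to 1.0852.

1.0852


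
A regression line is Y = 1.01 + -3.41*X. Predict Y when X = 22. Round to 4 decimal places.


Substitute X = 22 into the equation:
Y = 1.01 + -3.41 * 22 = 1.01 + -75.0200 = -74.0100.

-74.0100


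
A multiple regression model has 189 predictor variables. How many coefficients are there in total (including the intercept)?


Including the intercept, the model has 189 predictor coefficients + 1 intercept.
Total = 190.

190


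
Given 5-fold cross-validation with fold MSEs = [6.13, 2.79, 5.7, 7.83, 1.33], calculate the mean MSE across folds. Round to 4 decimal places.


Sum of fold MSEs = 23.7800.
Average = 23.7800 / 5 = 4.7560.

4.7560


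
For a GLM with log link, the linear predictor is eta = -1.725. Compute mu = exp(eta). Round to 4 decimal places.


mu = exp(eta) = exp(-1.725).
= 0.1782.

0.1782


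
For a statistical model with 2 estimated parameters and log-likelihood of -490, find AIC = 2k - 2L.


Compute:
2k = 2*2 = 4.
-2*loglik = -2*(-490) = 980.
AIC = 4 + 980 = 984.

984


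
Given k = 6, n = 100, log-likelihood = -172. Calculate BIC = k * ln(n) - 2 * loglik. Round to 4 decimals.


Compute k*ln(n) = 6*ln(100) = 6*4.605170 = 27.631020.
Then -2*loglik = 344.
BIC = 27.631020 + 344 = 371.631020, which rounds to 371.6310.

371.6310


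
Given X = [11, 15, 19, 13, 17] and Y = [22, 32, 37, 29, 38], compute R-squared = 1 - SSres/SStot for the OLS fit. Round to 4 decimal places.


Fit the OLS line: b0 = 2.3500, b1 = 1.9500.
SSres = 17.1000.
SStot = 169.2000.
R^2 = 1 - 17.1000/169.2000 = 0.8989.

0.8989


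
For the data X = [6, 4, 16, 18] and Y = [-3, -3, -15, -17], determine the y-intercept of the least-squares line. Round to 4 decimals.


Compute b1 = -1.0676 from the OLS formula.
With xbar = 11.0000 and ybar = -9.5000, the intercept is:
b0 = -9.5000 - -1.0676 * 11.0000 = 2.2432.

2.2432


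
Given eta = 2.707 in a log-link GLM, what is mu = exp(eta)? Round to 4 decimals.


The inverse log link gives:
mu = exp(2.707) = 14.9843.

14.9843


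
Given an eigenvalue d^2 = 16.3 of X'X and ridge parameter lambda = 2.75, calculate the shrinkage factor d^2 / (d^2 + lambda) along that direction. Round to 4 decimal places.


Compute the denominator: 16.3 + 2.75 = 19.0500.
Shrinkage factor = 16.3 / 19.0500 = 0.8556.

0.8556


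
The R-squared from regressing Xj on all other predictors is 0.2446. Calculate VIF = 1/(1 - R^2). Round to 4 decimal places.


VIF = 1 / (1 - 0.2446).
= 1 / 0.7554 = 1.3238.

1.3238


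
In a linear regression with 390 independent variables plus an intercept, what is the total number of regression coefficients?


Including the intercept, the model has 390 predictor coefficients + 1 intercept.
Total = 391.

391


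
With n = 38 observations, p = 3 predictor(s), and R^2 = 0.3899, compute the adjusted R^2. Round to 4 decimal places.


Adjusted R^2 = 1 - (1 - R^2) * (n-1)/(n-p-1).
(1 - R^2) = 0.6101.
(n-1)/(n-p-1) = 37/34.
(1 - R^2) * (n-1) = 0.6101 * 37 = 22.5737.
Divide by (n-p-1): 22.5737 / 34 = 0.6639.
Adj R^2 = 1 - 0.6639 = 0.3361.

0.3361


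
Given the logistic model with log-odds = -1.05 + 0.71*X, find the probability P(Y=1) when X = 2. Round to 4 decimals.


Linear predictor: z = -1.05 + 0.71 * 2 = 0.3700.
P = 1/(1 + exp(-0.3700)) = 1/(1 + 0.6907) = 0.5915.

0.5915


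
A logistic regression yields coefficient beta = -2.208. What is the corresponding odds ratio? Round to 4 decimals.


The odds ratio is computed as:
OR = e^(-2.208) = 0.1099.

0.1099


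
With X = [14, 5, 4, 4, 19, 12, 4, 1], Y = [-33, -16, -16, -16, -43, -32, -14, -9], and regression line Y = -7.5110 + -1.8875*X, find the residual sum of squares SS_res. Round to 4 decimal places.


Compute predicted values, then residuals = yi - yhat_i.
Residuals: [0.9360, 0.9485, -0.9390, -0.9390, 0.3735, -1.8390, 1.0610, 0.3985].
SSres = sum(residual^2) = 8.3451.

8.3451


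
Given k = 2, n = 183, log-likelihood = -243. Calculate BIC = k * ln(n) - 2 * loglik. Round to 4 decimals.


k * ln(n) = 2 * ln(183) = 2 * 5.209486 = 10.418972.
-2 * loglik = -2 * (-243) = 486.
BIC = 10.418972 + 486 = 496.418972, which rounds to 496.4190.

496.4190


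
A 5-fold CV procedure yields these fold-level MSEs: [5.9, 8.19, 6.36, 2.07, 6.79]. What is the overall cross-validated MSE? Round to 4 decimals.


Sum of fold MSEs = 29.3100.
Average = 29.3100 / 5 = 5.8620.

5.8620


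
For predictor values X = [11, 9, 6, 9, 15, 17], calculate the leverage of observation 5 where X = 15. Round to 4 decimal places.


Mean of X: xbar = 11.1667.
SXX = 84.8333.
For X = 15: h = 1/6 + (15 - 11.1667)^2/84.8333 = 0.3399.

0.3399


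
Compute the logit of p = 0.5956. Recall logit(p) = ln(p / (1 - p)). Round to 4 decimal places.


The odds are p/(1-p) = 0.5956 / 0.4044 = 1.4728.
logit(p) = ln(1.4728) = 0.3872.

0.3872


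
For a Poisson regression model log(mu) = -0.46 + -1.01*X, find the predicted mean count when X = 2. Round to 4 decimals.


eta = -0.46 + -1.01 * 2 = -2.4800.
mu = exp(-2.4800) = 0.0837.

0.0837


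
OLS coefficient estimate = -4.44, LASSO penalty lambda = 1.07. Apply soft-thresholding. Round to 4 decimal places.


|beta_OLS| = 4.44.
lambda = 1.07.
Since |beta| > lambda, coefficient = sign(beta)*(|beta| - lambda) = -3.3700.
Result = -3.3700.

-3.3700


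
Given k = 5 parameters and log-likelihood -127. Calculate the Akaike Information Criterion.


AIC = 2*5 - 2*(-127).
= 10 + 254 = 264.

264


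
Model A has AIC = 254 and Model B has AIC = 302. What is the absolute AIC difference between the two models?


Compute |254 - 302| = 48.
Model A has the smaller AIC.

48


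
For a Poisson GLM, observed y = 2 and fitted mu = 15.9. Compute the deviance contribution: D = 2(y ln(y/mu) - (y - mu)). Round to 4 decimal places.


y/mu = 2/15.9 = 0.125786 (approx.), and ln(2/15.9) = -2.073172.
y * ln(y/mu) = 2 * -2.073172 = -4.146344.
y - mu = -13.9.
D = 2 * (-4.146344 - -13.9) = 19.507312, which rounds to 19.5073.

19.5073


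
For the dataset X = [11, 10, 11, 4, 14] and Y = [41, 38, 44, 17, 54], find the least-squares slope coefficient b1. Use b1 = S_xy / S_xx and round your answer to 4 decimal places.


Calculate xbar = 10.0000, ybar = 38.8000.
S_xx = 54.0000, S_xy = 199.0000.
Using b1 = S_xy / S_xx = 199.0000 / 54.0000, we get b1 = 3.6852.

3.6852


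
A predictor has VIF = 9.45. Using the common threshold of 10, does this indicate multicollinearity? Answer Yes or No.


Check: VIF = 9.45 vs threshold = 10.
Since 9.45 < 10, the answer is No.

No


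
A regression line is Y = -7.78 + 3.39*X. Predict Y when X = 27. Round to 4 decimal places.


Plug X = 27 into Y = -7.78 + 3.39*X:
Y = -7.78 + 91.5300 = 83.7500.

83.7500


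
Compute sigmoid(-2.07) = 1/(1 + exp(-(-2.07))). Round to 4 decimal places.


Compute exp(2.0700) = 7.9248.
Sigmoid = 1 / (1 + 7.9248) = 1 / 8.9248 = 0.1120.

0.1120


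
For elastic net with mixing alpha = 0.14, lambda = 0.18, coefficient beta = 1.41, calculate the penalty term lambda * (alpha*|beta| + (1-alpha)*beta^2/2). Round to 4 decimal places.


Compute:
L1 = 0.14 * 1.41 = 0.1974.
L2 = 0.86 * 1.41^2 / 2 = 0.8549.
Penalty = 0.18 * (0.1974 + 0.8549) = 0.1894.

0.1894


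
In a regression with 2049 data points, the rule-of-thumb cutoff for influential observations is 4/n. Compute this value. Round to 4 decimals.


Cook's distance cutoff = 4/n = 4/2049.
= 0.0020.

0.0020


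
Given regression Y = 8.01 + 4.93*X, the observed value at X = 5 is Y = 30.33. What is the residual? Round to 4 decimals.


Predicted = 8.01 + 4.93 * 5 = 32.6600.
Residual = 30.33 - 32.6600 = -2.3300.

-2.3300


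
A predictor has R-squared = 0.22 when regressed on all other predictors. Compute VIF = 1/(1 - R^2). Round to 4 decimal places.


VIF = 1 / (1 - 0.22).
= 1 / 0.78 = 1.2821.

1.2821


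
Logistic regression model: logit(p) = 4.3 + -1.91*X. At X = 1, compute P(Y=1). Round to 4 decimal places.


z = 4.3 + -1.91 * 1 = 2.3900.
Sigmoid: P = 1 / (1 + exp(-2.3900)) = 0.9161.

0.9161


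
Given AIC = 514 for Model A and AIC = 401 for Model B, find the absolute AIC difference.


Compute |514 - 401| = 113.
Model B has the smaller AIC.

113


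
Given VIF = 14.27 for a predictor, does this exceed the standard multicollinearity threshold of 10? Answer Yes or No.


The threshold is 10.
VIF = 14.27 is >= 10.
Multicollinearity indication: Yes.

Yes


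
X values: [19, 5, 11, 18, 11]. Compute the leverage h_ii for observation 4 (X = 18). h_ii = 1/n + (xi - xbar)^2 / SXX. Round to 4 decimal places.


Compute xbar = 12.8000 with n = 5 observations.
SXX = 132.8000.
Leverage = 1/5 + (18 - 12.8000)^2/132.8000 = 0.4036.

0.4036


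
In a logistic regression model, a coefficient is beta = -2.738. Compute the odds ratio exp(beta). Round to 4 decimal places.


Odds ratio = exp(beta) = exp(-2.738).
= 0.0647.

0.0647


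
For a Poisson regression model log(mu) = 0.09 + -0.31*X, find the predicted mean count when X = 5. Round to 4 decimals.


Linear predictor: eta = 0.09 + (-0.31)(5) = -1.4600.
Expected count: mu = exp(-1.4600) = 0.2322.

0.2322


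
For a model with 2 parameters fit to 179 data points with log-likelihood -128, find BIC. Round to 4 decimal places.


Compute k*ln(n) = 2*ln(179) = 2*5.187386 = 10.374772.
Then -2*loglik = 256.
BIC = 10.374772 + 256 = 266.374772, which rounds to 266.3748.

266.3748


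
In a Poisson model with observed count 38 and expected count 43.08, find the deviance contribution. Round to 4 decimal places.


First: ln(38/43.08) = -0.125473.
Then: 38 * -0.125473 = -4.767974.
y - mu = 38 - 43.08 = -5.08.
D = 2(-4.767974 - -5.08) = 0.624052, which rounds to 0.6241.

0.6241


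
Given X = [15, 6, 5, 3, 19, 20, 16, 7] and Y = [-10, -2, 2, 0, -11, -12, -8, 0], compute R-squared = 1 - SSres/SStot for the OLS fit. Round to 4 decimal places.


The fitted line is Y = 4.0422 + -0.8059*X.
SSres = 15.2236, SStot = 226.8750.
R^2 = 1 - SSres/SStot = 0.9329.

0.9329


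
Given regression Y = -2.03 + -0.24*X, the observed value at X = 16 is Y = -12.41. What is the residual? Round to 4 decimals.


Predicted = -2.03 + -0.24 * 16 = -5.8700.
Residual = -12.41 - -5.8700 = -6.5400.

-6.5400


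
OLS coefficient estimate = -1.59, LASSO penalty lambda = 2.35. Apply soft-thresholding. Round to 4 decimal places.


|beta_OLS| = 1.59.
lambda = 2.35.
Since |beta| <= lambda, the coefficient is set to 0.
Result = 0.0000.

0.0000


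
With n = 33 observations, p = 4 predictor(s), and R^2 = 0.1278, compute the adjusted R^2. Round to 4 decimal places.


Adjusted R^2 = 1 - (1 - R^2) * (n-1)/(n-p-1).
(1 - R^2) = 0.8722.
(n-1)/(n-p-1) = 32/28.
(1 - R^2) * (n-1) = 0.8722 * 32 = 27.9104.
Divide by (n-p-1): 27.9104 / 28 = 0.9968.
Adj R^2 = 1 - 0.9968 = 0.0032.

0.0032


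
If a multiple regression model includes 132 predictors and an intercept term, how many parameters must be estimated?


Each predictor gets one coefficient, plus one intercept.
Total parameters = 132 + 1 = 133.

133


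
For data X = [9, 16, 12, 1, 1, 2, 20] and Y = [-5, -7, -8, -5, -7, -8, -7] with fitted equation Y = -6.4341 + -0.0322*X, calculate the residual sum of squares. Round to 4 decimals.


Compute predicted values, then residuals = yi - yhat_i.
Residuals: [1.7239, -0.0507, -1.1795, 1.4663, -0.5337, -1.5015, 0.0781].
SSres = sum(residual^2) = 9.0611.

9.0611


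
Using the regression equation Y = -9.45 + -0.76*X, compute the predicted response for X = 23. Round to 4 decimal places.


Plug X = 23 into Y = -9.45 + -0.76*X:
Y = -9.45 + -17.4800 = -26.9300.

-26.9300


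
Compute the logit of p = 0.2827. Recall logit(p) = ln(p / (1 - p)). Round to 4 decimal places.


Compute the odds: 0.2827/0.7173 = 0.3941.
Take the natural log: ln(0.3941) = -0.9311.

-0.9311


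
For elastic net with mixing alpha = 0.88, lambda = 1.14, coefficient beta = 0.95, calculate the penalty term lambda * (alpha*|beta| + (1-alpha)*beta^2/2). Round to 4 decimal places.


Compute:
L1 = 0.88 * 0.95 = 0.8360.
L2 = 0.12 * 0.95^2 / 2 = 0.0542.
Penalty = 1.14 * (0.8360 + 0.0542) = 1.0148.

1.0148


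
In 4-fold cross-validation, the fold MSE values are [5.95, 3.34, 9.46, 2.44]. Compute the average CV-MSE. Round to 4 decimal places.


Add all fold MSEs: 21.1900.
Divide by k = 4: 21.1900/4 = 5.2975.

5.2975


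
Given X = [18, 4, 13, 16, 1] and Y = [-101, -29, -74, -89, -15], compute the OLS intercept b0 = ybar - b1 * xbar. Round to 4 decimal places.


The slope is b1 = -5.0258.
Sample means are xbar = 10.4000 and ybar = -61.6000.
Intercept: b0 = -61.6000 - (-5.0258)(10.4000) = -9.3321.

-9.3321


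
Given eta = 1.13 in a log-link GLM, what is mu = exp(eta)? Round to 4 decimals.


mu = exp(eta) = exp(1.13).
= 3.0957.

3.0957


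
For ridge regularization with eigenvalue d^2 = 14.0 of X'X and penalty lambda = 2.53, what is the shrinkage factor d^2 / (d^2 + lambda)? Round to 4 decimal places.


Denominator = d^2 + lambda = 14.0 + 2.53 = 16.5300.
Shrinkage = 14.0 / 16.5300 = 0.8469.

0.8469


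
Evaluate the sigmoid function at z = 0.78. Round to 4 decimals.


exp(-0.7800) = 0.4584.
1 + exp(-z) = 1.4584.
sigmoid = 1/1.4584 = 0.6857.

0.6857


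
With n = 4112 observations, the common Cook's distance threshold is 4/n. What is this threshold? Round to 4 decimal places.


The threshold is 4/n.
4/4112 = 0.0010.

0.0010


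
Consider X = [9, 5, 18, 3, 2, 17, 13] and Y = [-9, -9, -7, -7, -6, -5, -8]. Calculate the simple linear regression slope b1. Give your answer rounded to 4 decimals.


Calculate xbar = 9.5714, ybar = -7.2857.
S_xx = 259.7143, S_xy = 14.1429.
Using b1 = S_xy / S_xx = 14.1429 / 259.7143, we get b1 = 0.0545.

0.0545


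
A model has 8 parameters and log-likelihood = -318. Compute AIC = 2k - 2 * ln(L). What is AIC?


AIC = 2k - 2*loglik = 2(8) - 2(-318).
= 16 + 636 = 652.

652


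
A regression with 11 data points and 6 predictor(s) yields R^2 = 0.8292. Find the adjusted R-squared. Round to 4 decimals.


Using the formula:
(1 - 0.8292) = 0.1708.
Multiply by 10/4: 0.1708 * 10 = 1.7080, then 1.7080 / 4 = 0.4270.
Adj R^2 = 1 - 0.4270 = 0.5730.

0.5730


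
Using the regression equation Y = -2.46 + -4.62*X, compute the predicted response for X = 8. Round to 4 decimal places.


Substitute X = 8 into the equation:
Y = -2.46 + -4.62 * 8 = -2.46 + -36.9600 = -39.4200.

-39.4200


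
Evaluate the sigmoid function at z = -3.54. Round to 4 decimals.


First, exp(3.5400) = 34.4669.
Then sigma(z) = 1/(1 + 34.4669) = 0.0282.

0.0282


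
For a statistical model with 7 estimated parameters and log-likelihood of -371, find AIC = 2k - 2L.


Compute:
2k = 2*7 = 14.
-2*loglik = -2*(-371) = 742.
AIC = 14 + 742 = 756.

756


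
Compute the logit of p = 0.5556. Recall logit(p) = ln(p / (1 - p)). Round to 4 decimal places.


Compute the odds: 0.5556/0.4444 = 1.2502.
Take the natural log: ln(1.2502) = 0.2233.

0.2233


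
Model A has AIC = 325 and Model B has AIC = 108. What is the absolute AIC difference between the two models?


|AIC_A - AIC_B| = |325 - 108| = 217.
Model B is preferred (lower AIC).

217


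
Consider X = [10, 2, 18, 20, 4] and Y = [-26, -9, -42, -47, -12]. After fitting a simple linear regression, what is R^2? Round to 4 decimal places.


The fitted line is Y = -4.2914 + -2.1212*X.
SSres = 1.3712, SStot = 1174.8000.
R^2 = 1 - SSres/SStot = 0.9988.

0.9988


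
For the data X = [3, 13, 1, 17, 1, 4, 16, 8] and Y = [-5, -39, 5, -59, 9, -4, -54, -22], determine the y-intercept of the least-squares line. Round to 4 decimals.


The slope is b1 = -4.0020.
Sample means are xbar = 7.8750 and ybar = -21.1250.
Intercept: b0 = -21.1250 - (-4.0020)(7.8750) = 10.3909.

10.3909


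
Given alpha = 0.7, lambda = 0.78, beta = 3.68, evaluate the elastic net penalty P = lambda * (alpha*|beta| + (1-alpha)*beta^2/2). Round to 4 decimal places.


Compute:
L1 = 0.7 * 3.68 = 2.5760.
L2 = 0.3 * 3.68^2 / 2 = 2.0314.
Penalty = 0.78 * (2.5760 + 2.0314) = 3.5937.

3.5937


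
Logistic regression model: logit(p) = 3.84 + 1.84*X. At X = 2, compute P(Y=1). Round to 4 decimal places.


z = 3.84 + 1.84 * 2 = 7.5200.
Sigmoid: P = 1 / (1 + exp(-7.5200)) = 0.9995.

0.9995


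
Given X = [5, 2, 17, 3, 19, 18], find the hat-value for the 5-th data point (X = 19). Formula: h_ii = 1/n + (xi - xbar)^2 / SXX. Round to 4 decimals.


Mean of X: xbar = 10.6667.
SXX = 329.3333.
For X = 19: h = 1/6 + (19 - 10.6667)^2/329.3333 = 0.3775.

0.3775


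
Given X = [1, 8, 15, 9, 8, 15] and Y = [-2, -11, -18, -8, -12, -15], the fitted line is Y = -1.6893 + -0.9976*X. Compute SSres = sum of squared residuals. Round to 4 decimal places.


For each point, residual = actual - predicted.
Residuals: [0.6869, -1.3299, -1.3467, 2.6677, -2.3299, 1.6533].
Sum of squared residuals = 19.3325.

19.3325


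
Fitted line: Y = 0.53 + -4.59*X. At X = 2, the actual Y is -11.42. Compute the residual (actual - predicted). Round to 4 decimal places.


Fitted value at X = 2 is yhat = 0.53 + -4.59*2 = -8.6500.
Residual = -11.42 - -8.6500 = -2.7700.

-2.7700


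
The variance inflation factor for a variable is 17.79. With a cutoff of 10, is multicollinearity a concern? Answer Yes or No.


Check: VIF = 17.79 vs threshold = 10.
Since 17.79 >= 10, the answer is Yes.

Yes


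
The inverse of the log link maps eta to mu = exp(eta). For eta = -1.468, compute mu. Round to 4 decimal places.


mu = exp(eta) = exp(-1.468).
= 0.2304.

0.2304


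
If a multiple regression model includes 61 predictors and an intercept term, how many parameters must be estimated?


Each predictor gets one coefficient, plus one intercept.
Total parameters = 61 + 1 = 62.

62


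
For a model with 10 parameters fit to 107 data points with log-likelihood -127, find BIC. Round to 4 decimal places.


k * ln(n) = 10 * ln(107) = 10 * 4.672829 = 46.728290.
-2 * loglik = -2 * (-127) = 254.
BIC = 46.728290 + 254 = 300.728290, which rounds to 300.7283.

300.7283


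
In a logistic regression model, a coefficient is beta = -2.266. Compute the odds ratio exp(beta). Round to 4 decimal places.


Odds ratio = exp(beta) = exp(-2.266).
= 0.1037.

0.1037


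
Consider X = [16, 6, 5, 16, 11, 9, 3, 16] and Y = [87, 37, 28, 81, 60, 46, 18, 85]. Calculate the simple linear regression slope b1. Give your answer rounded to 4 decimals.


First compute the means: xbar = 10.2500, ybar = 55.2500.
Then S_xx = sum((xi - xbar)^2) = 199.5000.
S_xy = sum((xi - xbar)(yi - ybar)) = 1007.5000.
b1 = S_xy / S_xx = 1007.5000 / 199.5000 = 5.0501.

5.0501


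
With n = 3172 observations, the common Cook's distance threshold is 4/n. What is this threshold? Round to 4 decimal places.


Cook's distance cutoff = 4/n = 4/3172.
= 0.0013.

0.0013


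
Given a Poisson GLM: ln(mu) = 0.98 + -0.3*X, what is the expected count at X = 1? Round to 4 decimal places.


Compute eta = 0.98 + -0.3 * 1 = 0.6800.
Apply inverse link: mu = e^0.6800 = 1.9739.

1.9739


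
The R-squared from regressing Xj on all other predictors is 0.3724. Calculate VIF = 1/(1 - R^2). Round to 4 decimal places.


Using VIF = 1/(1 - R^2_j):
1 - 0.3724 = 0.6276.
VIF = 1.5934.

1.5934


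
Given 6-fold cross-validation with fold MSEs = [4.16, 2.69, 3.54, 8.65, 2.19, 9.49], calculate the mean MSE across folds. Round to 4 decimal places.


Total MSE across folds = 30.7200.
CV-MSE = 30.7200/6 = 5.1200.

5.1200


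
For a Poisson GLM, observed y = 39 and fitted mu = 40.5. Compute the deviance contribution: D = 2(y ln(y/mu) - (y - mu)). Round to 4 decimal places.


Compute y*ln(y/mu) = 39*ln(39/40.5) = 39*-0.037740 = -1.471860.
y - mu = -1.5.
D = 2*(-1.471860 - (-1.5)) = 0.056280, which rounds to 0.0563.

0.0563


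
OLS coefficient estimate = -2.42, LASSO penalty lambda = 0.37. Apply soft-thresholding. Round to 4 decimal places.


Check: |-2.42| = 2.42 vs lambda = 0.37.
Since |beta| > lambda, coefficient = sign(beta)*(|beta| - lambda) = -2.0500.
Soft-thresholded coefficient = -2.0500.

-2.0500


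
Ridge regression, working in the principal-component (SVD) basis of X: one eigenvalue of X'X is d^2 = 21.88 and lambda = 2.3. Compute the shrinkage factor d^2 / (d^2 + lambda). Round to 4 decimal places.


Denominator = d^2 + lambda = 21.88 + 2.3 = 24.1800.
Shrinkage = 21.88 / 24.1800 = 0.9049.

0.9049


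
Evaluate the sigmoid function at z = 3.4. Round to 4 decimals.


exp(-3.4000) = 0.0334.
1 + exp(-z) = 1.0334.
sigmoid = 1/1.0334 = 0.9677.

0.9677


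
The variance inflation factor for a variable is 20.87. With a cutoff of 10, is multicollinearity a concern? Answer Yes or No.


The threshold is 10.
VIF = 20.87 is >= 10.
Multicollinearity indication: Yes.

Yes


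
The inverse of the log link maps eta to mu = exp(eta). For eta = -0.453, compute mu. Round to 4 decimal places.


Apply the inverse link:
mu = e^-0.453 = 0.6357.

0.6357


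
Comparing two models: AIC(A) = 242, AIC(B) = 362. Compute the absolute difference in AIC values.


|AIC_A - AIC_B| = |242 - 362| = 120.
Model A is preferred (lower AIC).

120


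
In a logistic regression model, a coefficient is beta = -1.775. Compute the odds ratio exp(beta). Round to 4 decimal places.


The odds ratio is computed as:
OR = e^(-1.775) = 0.1695.

0.1695


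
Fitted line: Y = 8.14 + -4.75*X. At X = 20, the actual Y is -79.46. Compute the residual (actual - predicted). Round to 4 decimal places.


Predicted = 8.14 + -4.75 * 20 = -86.8600.
Residual = -79.46 - -86.8600 = 7.4000.

7.4000


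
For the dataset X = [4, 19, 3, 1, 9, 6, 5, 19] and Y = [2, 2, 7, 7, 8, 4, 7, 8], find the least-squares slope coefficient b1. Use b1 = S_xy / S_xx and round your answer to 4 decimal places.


Calculate xbar = 8.2500, ybar = 5.6250.
S_xx = 345.5000, S_xy = -14.2500.
Using b1 = S_xy / S_xx = -14.2500 / 345.5000, we get b1 = -0.0412.

-0.0412


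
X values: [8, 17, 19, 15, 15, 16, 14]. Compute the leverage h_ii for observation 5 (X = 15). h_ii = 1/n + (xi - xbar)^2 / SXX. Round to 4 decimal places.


Mean of X: xbar = 14.8571.
SXX = 70.8571.
For X = 15: h = 1/7 + (15 - 14.8571)^2/70.8571 = 0.1431.

0.1431


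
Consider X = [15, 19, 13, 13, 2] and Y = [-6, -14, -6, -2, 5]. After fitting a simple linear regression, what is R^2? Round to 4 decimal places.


After computing the OLS fit (b0=8.2362, b1=-1.0352):
SSres = 20.6030, SStot = 191.2000.
R^2 = 1 - 20.6030/191.2000 = 0.8922.

0.8922


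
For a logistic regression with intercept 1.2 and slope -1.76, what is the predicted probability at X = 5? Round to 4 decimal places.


Compute z = 1.2 + (-1.76)(5) = -7.6000.
exp(-z) = 1998.1959.
P = 1/(1 + 1998.1959) = 0.0005.

0.0005


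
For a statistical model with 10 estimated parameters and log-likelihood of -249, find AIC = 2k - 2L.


AIC = 2k - 2*loglik = 2(10) - 2(-249).
= 20 + 498 = 518.

518


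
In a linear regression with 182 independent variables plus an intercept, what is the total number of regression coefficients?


Total coefficients = number of predictors + 1 (for the intercept).
= 182 + 1 = 183.

183


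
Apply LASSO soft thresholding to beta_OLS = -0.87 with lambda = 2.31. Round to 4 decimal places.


|beta_OLS| = 0.87.
lambda = 2.31.
Since |beta| <= lambda, the coefficient is set to 0.
Result = 0.0000.

0.0000


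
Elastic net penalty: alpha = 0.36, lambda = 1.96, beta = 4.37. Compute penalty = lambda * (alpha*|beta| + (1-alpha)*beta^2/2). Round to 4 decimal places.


Compute:
L1 = 0.36 * 4.37 = 1.5732.
L2 = 0.64 * 4.37^2 / 2 = 6.1110.
Penalty = 1.96 * (1.5732 + 6.1110) = 15.0610.

15.0610


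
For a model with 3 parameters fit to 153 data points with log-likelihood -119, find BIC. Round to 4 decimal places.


ln(153) = 5.030438.
k * ln(n) = 3 * 5.030438 = 15.091314.
-2L = 238.
BIC = 15.091314 + 238 = 253.091314, which rounds to 253.0913.

253.0913


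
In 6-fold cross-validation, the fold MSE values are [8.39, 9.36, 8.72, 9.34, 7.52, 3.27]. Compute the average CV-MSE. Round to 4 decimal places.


Total MSE across folds = 46.6000.
CV-MSE = 46.6000/6 = 7.7667.

7.7667


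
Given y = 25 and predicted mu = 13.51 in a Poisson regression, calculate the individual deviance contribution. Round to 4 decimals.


Compute y*ln(y/mu) = 25*ln(25/13.51) = 25*0.615446 = 15.386150.
y - mu = 11.49.
D = 2*(15.386150 - (11.49)) = 7.792300, which rounds to 7.7923.

7.7923


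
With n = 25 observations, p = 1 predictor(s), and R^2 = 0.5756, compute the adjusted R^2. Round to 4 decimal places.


Adjusted R^2 = 1 - (1 - R^2) * (n-1)/(n-p-1).
(1 - R^2) = 0.4244.
(n-1)/(n-p-1) = 24/23.
(1 - R^2) * (n-1) = 0.4244 * 24 = 10.1856.
Divide by (n-p-1): 10.1856 / 23 = 0.4429.
Adj R^2 = 1 - 0.4429 = 0.5571.

0.5571


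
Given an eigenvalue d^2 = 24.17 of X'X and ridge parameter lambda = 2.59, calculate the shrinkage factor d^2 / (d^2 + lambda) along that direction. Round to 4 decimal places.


Denominator = d^2 + lambda = 24.17 + 2.59 = 26.7600.
Shrinkage = 24.17 / 26.7600 = 0.9032.

0.9032


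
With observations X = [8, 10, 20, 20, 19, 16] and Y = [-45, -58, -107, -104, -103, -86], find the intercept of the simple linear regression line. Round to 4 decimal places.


The slope is b1 = -4.9928.
Sample means are xbar = 15.5000 and ybar = -83.8333.
Intercept: b0 = -83.8333 - (-4.9928)(15.5000) = -6.4444.

-6.4444


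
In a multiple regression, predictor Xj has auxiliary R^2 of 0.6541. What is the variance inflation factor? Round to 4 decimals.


Using VIF = 1/(1 - R^2_j):
1 - 0.6541 = 0.3459.
VIF = 2.8910.

2.8910


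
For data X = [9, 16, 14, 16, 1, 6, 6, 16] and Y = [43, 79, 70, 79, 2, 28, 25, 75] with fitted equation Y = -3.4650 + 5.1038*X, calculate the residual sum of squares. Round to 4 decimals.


For each point, residual = actual - predicted.
Residuals: [0.5308, 0.8042, 2.0118, 0.8042, 0.3612, 0.8422, -2.1578, -3.1958].
Sum of squared residuals = 21.3316.

21.3316


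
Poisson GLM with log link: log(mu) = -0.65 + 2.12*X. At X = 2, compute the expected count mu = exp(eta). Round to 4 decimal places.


Compute eta = -0.65 + 2.12 * 2 = 3.5900.
Apply inverse link: mu = e^3.5900 = 36.2341.

36.2341


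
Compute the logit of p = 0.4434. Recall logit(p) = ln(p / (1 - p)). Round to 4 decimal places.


The odds are p/(1-p) = 0.4434 / 0.5566 = 0.7966.
logit(p) = ln(0.7966) = -0.2274.

-0.2274


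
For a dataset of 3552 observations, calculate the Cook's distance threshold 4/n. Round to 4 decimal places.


Using the rule of thumb:
Threshold = 4 / 3552 = 0.0011.

0.0011


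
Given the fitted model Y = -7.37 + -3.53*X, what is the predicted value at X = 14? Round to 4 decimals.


Plug X = 14 into Y = -7.37 + -3.53*X:
Y = -7.37 + -49.4200 = -56.7900.

-56.7900


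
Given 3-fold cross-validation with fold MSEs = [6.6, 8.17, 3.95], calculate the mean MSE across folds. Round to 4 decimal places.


Add all fold MSEs: 18.7200.
Divide by k = 3: 18.7200/3 = 6.2400.

6.2400


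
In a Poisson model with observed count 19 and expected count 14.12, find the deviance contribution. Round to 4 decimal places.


First: ln(19/14.12) = 0.296847.
Then: 19 * 0.296847 = 5.640093.
y - mu = 19 - 14.12 = 4.88.
D = 2(5.640093 - 4.88) = 1.520186, which rounds to 1.5202.

1.5202


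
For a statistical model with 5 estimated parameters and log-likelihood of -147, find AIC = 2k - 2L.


AIC = 2k - 2*loglik = 2(5) - 2(-147).
= 10 + 294 = 304.

304


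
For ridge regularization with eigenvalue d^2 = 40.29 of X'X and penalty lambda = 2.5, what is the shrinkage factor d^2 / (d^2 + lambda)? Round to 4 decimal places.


Denominator = d^2 + lambda = 40.29 + 2.5 = 42.7900.
Shrinkage = 40.29 / 42.7900 = 0.9416.

0.9416


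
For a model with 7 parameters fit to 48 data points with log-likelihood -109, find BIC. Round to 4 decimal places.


k * ln(n) = 7 * ln(48) = 7 * 3.871201 = 27.098407.
-2 * loglik = -2 * (-109) = 218.
BIC = 27.098407 + 218 = 245.098407, which rounds to 245.0984.

245.0984


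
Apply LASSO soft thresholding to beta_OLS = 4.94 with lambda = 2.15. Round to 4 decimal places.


|beta_OLS| = 4.94.
lambda = 2.15.
Since |beta| > lambda, coefficient = sign(beta)*(|beta| - lambda) = 2.7900.
Result = 2.7900.

2.7900


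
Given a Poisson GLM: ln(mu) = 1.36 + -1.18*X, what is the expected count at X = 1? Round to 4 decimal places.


Compute eta = 1.36 + -1.18 * 1 = 0.1800.
Apply inverse link: mu = e^0.1800 = 1.1972.

1.1972


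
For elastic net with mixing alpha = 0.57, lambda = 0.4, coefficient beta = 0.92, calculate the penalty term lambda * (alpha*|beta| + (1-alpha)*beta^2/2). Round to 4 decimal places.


alpha * |beta| = 0.57 * 0.92 = 0.5244.
(1-alpha) * beta^2/2 = 0.43 * 0.8464/2 = 0.1820.
Total = 0.4 * (0.5244 + 0.1820) = 0.2826.

0.2826


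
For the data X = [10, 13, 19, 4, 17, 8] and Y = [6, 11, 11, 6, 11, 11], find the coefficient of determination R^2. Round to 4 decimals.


The fitted line is Y = 5.7324 + 0.3043*X.
SSres = 18.6254, SStot = 33.3333.
R^2 = 1 - SSres/SStot = 0.4412.

0.4412


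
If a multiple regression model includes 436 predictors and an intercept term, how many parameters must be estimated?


Total coefficients = number of predictors + 1 (for the intercept).
= 436 + 1 = 437.

437


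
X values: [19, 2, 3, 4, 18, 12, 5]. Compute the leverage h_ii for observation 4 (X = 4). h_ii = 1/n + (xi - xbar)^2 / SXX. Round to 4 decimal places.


Compute xbar = 9.0000 with n = 7 observations.
SXX = 316.0000.
Leverage = 1/7 + (4 - 9.0000)^2/316.0000 = 0.2220.

0.2220


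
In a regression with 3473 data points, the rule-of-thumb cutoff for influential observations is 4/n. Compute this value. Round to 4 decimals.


Using the rule of thumb:
Threshold = 4 / 3473 = 0.0012.

0.0012


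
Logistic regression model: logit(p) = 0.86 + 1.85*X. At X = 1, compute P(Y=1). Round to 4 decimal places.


Linear predictor: z = 0.86 + 1.85 * 1 = 2.7100.
P = 1/(1 + exp(-2.7100)) = 1/(1 + 0.0665) = 0.9376.

0.9376


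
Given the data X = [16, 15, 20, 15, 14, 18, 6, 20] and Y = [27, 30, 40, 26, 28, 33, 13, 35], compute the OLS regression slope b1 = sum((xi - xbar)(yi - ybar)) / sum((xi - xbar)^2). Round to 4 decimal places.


The sample means are xbar = 15.5000 and ybar = 29.0000.
Compute S_xx = 140.0000 and S_xy = 240.0000.
Slope b1 = S_xy / S_xx = 240.0000 / 140.0000 = 1.7143.

1.7143


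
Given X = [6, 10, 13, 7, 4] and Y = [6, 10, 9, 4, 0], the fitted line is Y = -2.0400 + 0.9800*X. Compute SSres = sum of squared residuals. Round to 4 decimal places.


Predicted values from Y = -2.0400 + 0.9800*X.
Residuals: [2.1600, 2.2400, -1.7000, -0.8200, -1.8800].
SSres = 16.7800.

16.7800


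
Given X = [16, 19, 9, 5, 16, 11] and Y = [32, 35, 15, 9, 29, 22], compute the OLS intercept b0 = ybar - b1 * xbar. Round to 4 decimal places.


The slope is b1 = 1.9248.
Sample means are xbar = 12.6667 and ybar = 23.6667.
Intercept: b0 = 23.6667 - (1.9248)(12.6667) = -0.7136.

-0.7136


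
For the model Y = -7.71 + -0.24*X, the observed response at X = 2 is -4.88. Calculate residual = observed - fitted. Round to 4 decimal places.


Compute yhat = -7.71 + (-0.24)(2) = -8.1900.
Residual = actual - predicted = -4.88 - -8.1900 = 3.3100.

3.3100


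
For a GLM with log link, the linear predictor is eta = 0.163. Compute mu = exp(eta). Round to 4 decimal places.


The inverse log link gives:
mu = exp(0.163) = 1.1770.

1.1770


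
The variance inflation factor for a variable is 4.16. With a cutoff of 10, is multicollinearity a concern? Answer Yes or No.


The threshold is 10.
VIF = 4.16 is < 10.
Multicollinearity indication: No.

No


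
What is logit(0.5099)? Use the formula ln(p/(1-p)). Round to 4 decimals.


Compute the odds: 0.5099/0.4901 = 1.0404.
Take the natural log: ln(1.0404) = 0.0396.

0.0396


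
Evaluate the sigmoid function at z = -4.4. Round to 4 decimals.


Compute exp(4.4000) = 81.4509.
Sigmoid = 1 / (1 + 81.4509) = 1 / 82.4509 = 0.0121.

0.0121


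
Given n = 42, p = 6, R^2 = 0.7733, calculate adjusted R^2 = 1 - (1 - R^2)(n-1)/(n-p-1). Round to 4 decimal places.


Plug in: Adj R^2 = 1 - (1 - 0.7733) * 41/35.
= 1 - 0.2267 * 41/35
= 1 - 9.2947 / 35
= 1 - 0.2656 = 0.7344.

0.7344


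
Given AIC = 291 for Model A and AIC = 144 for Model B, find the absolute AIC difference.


|AIC_A - AIC_B| = |291 - 144| = 147.
Model B is preferred (lower AIC).

147


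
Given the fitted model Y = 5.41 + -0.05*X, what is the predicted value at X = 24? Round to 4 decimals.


Plug X = 24 into Y = 5.41 + -0.05*X:
Y = 5.41 + -1.2000 = 4.2100.

4.2100


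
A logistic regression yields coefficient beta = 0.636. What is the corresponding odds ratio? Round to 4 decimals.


The odds ratio is computed as:
OR = e^(0.636) = 1.8889.

1.8889
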